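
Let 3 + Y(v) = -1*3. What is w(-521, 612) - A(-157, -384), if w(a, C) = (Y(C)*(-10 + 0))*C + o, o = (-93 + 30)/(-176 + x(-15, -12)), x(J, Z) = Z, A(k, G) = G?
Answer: 6975615/188 ≈ 37104.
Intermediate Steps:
Y(v) = -6 (Y(v) = -3 - 1*3 = -3 - 3 = -6)
o = 63/188 (o = (-93 + 30)/(-176 - 12) = -63/(-188) = -63*(-1/188) = 63/188 ≈ 0.33511)
w(a, C) = 63/188 + 60*C (w(a, C) = (-6*(-10 + 0))*C + 63/188 = (-6*(-10))*C + 63/188 = 60*C + 63/188 = 63/188 + 60*C)
w(-521, 612) - A(-157, -384) = (63/188 + 60*612) - 1*(-384) = (63/188 + 36720) + 384 = 6903423/188 + 384 = 6975615/188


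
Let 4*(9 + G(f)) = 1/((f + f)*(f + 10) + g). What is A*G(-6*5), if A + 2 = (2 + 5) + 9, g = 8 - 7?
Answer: -302645/2402 ≈ -126.00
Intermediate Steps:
g = 1
G(f) = -9 + 1/(4*(1 + 2*f*(10 + f))) (G(f) = -9 + 1/(4*((f + f)*(f + 10) + 1)) = -9 + 1/(4*((2*f)*(10 + f) + 1)) = -9 + 1/(4*(2*f*(10 + f) + 1)) = -9 + 1/(4*(1 + 2*f*(10 + f))))
A = 14 (A = -2 + ((2 + 5) + 9) = -2 + (7 + 9) = -2 + 16 = 14)
A*G(-6*5) = 14*((-35 - (-4320)*5 - 72*(-6*5)²)/(4*(1 + 2*(-6*5)² + 20*(-6*5)))) = 14*((-35 - 720*(-30) - 72*(-30)²)/(4*(1 + 2*(-30)² + 20*(-30)))) = 14*((-35 + 21600 - 72*900)/(4*(1 + 2*900 - 600))) = 14*((-35 + 21600 - 64800)/(4*(1 + 1800 - 600))) = 14*((¼)*(-43235)/1201) = 14*((¼)*(1/1201)*(-43235)) = 14*(-43235/4804) = -302645/2402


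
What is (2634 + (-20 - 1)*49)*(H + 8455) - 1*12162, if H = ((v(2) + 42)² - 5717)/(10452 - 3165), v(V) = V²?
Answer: 32930729942/2429 ≈ 1.3557e+7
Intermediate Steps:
H = -3601/7287 (H = ((2² + 42)² - 5717)/(10452 - 3165) = ((4 + 42)² - 5717)/7287 = (46² - 5717)*(1/7287) = (2116 - 5717)*(1/7287) = -3601*1/7287 = -3601/7287 ≈ -0.49417)
(2634 + (-20 - 1)*49)*(H + 8455) - 1*12162 = (2634 + (-20 - 1)*49)*(-3601/7287 + 8455) - 1*12162 = (2634 - 21*49)*(61607984/7287) - 12162 = (2634 - 1029)*(61607984/7287) - 12162 = 1605*(61607984/7287) - 12162 = 32960271440/2429 - 12162 = 32930729942/2429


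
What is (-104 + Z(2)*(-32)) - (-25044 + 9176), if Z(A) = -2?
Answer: 15828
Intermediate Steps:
(-104 + Z(2)*(-32)) - (-25044 + 9176) = (-104 - 2*(-32)) - (-25044 + 9176) = (-104 + 64) - 1*(-15868) = -40 + 15868 = 15828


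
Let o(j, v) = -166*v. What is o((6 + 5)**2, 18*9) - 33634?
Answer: -60526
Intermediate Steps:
o((6 + 5)**2, 18*9) - 33634 = -2988*9 - 33634 = -166*162 - 33634 = -26892 - 33634 = -60526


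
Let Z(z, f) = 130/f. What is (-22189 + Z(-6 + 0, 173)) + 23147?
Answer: 165864/173 ≈ 958.75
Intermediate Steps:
(-22189 + Z(-6 + 0, 173)) + 23147 = (-22189 + 130/173) + 23147 = -3838567/173 + 23147 = 165864/173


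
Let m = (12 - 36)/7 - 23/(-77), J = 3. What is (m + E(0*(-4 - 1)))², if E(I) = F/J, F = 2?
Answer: 323761/53361 ≈ 6.0674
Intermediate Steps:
m = -241/77 (m = -24*⅐ - 23*(-1/77) = -24/7 + 23/77 = -241/77 ≈ -3.1299)
E(I) = ⅔ (E(I) = 2/3 = 2*(⅓) = ⅔)
(m + E(0*(-4 - 1)))² = (-241/77 + ⅔)² = (-569/231)² = 323761/53361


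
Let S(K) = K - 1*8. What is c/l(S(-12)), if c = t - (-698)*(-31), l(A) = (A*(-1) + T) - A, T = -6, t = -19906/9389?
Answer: -101589544/159613 ≈ -636.47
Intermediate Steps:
S(K) = -8 + K (S(K) = K - 8 = -8 + K)
t = -19906/9389 (t = -19906*1/9389 = -19906/9389 ≈ -2.1201)
l(A) = -6 - 2*A (l(A) = (A*(-1) - 6) - A = (-A - 6) - A = (-6 - A) - A = -6 - 2*A)
c = -203179088/9389 (c = -19906/9389 - (-698)*(-31) = -19906/9389 - 1*21638 = -19906/9389 - 21638 = -203179088/9389 ≈ -21640.)
c/l(S(-12)) = -203179088/(9389*(-6 - 2*(-8 - 12))) = -203179088/(9389*(-6 - 2*(-20))) = -203179088/(9389*(-6 + 40)) = -203179088/9389/34 = -203179088/9389*1/34 = -101589544/159613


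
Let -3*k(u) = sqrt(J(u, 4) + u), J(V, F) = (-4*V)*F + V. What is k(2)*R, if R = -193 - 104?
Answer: 198*I*sqrt(7) ≈ 523.86*I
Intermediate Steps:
R = -297
J(V, F) = V - 4*F*V (J(V, F) = -4*F*V + V = V - 4*F*V)
k(u) = -sqrt(14)*sqrt(-u)/3 (k(u) = -sqrt(u*(1 - 4*4) + u)/3 = -sqrt(u*(1 - 16) + u)/3 = -sqrt(u*(-15) + u)/3 = -sqrt(-15*u + u)/3 = -sqrt(14)*sqrt(-u)/3)
k(2)*R = -sqrt(14)*sqrt(-1*2)/3*(-297) = -sqrt(14)*sqrt(-2)/3*(-297) = -sqrt(14)*I*sqrt(2)/3*(-297) = -2*I*sqrt(7)/3*(-297) = 198*I*sqrt(7)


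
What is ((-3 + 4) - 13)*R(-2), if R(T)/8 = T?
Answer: 192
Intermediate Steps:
R(T) = 8*T
((-3 + 4) - 13)*R(-2) = ((-3 + 4) - 13)*(8*(-2)) = (1 - 13)*(-16) = -12*(-16) = 192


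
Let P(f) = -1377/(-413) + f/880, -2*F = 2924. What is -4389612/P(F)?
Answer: -797680292640/303977 ≈ -2.6241e+6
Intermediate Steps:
F = -1462 (F = -1/2*2924 = -1462)
P(f) = 1377/413 + f/880 (P(f) = -1377*(-1/413) + f*(1/880) = 1377/413 + f/880)
-4389612/P(F) = -4389612/(1377/413 + (1/880)*(-1462)) = -4389612/(1377/413 - 731/440) = -4389612/303977/181720 = -4389612*181720/303977 = -797680292640/303977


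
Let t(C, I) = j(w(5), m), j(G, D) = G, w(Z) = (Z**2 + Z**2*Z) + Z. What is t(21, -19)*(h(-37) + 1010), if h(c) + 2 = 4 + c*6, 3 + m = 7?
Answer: 122450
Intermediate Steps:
w(Z) = Z + Z**2 + Z**3 (w(Z) = (Z**2 + Z**3) + Z = Z + Z**2 + Z**3)
m = 4 (m = -3 + 7 = 4)
t(C, I) = 155 (t(C, I) = 5*(1 + 5 + 5**2) = 5*(1 + 5 + 25) = 5*31 = 155)
h(c) = 2 + 6*c (h(c) = -2 + (4 + c*6) = -2 + (4 + 6*c) = 2 + 6*c)
t(21, -19)*(h(-37) + 1010) = 155*((2 + 6*(-37)) + 1010) = 155*((2 - 222) + 1010) = 155*(-220 + 1010) = 155*790 = 122450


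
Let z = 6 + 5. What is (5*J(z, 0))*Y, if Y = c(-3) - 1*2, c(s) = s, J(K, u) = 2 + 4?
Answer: -150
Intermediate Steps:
z = 11
J(K, u) = 6
Y = -5 (Y = -3 - 1*2 = -3 - 2 = -5)
(5*J(z, 0))*Y = (5*6)*(-5) = 30*(-5) = -150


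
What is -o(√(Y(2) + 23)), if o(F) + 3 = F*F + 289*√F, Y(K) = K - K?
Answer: -20 - 289*23^(¼) ≈ -652.89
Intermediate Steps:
Y(K) = 0
o(F) = -3 + F² + 289*√F (o(F) = -3 + (F*F + 289*√F) = -3 + (F² + 289*√F) = -3 + F² + 289*√F)
-o(√(Y(2) + 23)) = -(-3 + (√(0 + 23))² + 289*√(√(0 + 23))) = -(-3 + (√23)² + 289*√(√23)) = -(-3 + 23 + 289*23^(¼)) = -(20 + 289*23^(¼)) = -20 - 289*23^(¼)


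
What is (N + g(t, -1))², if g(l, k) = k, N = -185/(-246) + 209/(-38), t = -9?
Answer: 499849/15129 ≈ 33.039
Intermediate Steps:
N = -584/123 (N = -185*(-1/246) + 209*(-1/38) = 185/246 - 11/2 = -584/123 ≈ -4.7480)
(N + g(t, -1))² = (-584/123 - 1)² = (-707/123)² = 499849/15129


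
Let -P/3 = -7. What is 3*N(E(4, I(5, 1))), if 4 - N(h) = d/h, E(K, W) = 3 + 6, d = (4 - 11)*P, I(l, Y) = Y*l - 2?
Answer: 61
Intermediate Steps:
P = 21 (P = -3*(-7) = 21)
I(l, Y) = -2 + Y*l
d = -147 (d = (4 - 11)*21 = -7*21 = -147)
E(K, W) = 9
N(h) = 4 + 147/h (N(h) = 4 - (-147)/h = 4 + 147/h)
3*N(E(4, I(5, 1))) = 3*(4 + 147/9) = 3*(4 + 147*(1/9)) = 3*(4 + 49/3) = 3*(61/3) = 61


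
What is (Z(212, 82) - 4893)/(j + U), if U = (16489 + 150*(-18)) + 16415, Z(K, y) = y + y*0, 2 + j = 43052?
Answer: -4811/73254 ≈ -0.065676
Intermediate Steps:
j = 43050 (j = -2 + 43052 = 43050)
Z(K, y) = y (Z(K, y) = y + 0 = y)
U = 30204 (U = (16489 - 2700) + 16415 = 13789 + 16415 = 30204)
(Z(212, 82) - 4893)/(j + U) = (82 - 4893)/(43050 + 30204) = -4811/73254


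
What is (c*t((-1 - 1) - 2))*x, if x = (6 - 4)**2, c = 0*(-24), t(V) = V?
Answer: 0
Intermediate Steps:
c = 0
x = 4 (x = 2**2 = 4)
(c*t((-1 - 1) - 2))*x = (0*((-1 - 1) - 2))*4 = (0*(-2 - 2))*4 = (0*(-4))*4 = 0*4 = 0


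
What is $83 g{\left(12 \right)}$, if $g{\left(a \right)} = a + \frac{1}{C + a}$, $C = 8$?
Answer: $\frac{20003}{20} \approx 1000.2$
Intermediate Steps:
$g{\left(a \right)} = a + \frac{1}{8 + a}$
$83 g{\left(12 \right)} = 83 \frac{1 + 12^{2} + 8 \cdot 12}{8 + 12} = 83 \frac{1 + 144 + 96}{20} = 83 \cdot \frac{1}{20} \cdot 241 = 83 \cdot \frac{241}{20} = \frac{20003}{20}$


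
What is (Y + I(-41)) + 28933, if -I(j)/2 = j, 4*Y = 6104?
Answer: 30541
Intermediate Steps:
Y = 1526 (Y = (1/4)*6104 = 1526)
I(j) = -2*j
(Y + I(-41)) + 28933 = (1526 - 2*(-41)) + 28933 = (1526 + 82) + 28933 = 1608 + 28933 = 30541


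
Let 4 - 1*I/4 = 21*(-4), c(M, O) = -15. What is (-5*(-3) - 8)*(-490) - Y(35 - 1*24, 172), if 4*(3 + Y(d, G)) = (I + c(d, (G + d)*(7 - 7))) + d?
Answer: -3514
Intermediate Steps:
I = 352 (I = 16 - 84*(-4) = 16 - 4*(-84) = 16 + 336 = 352)
Y(d, G) = 325/4 + d/4 (Y(d, G) = -3 + ((352 - 15) + d)/4 = -3 + (337 + d)/4 = -3 + (337/4 + d/4) = 325/4 + d/4)
(-5*(-3) - 8)*(-490) - Y(35 - 1*24, 172) = (-5*(-3) - 8)*(-490) - (325/4 + (35 - 1*24)/4) = (15 - 8)*(-490) - (325/4 + (35 - 24)/4) = 7*(-490) - (325/4 + (¼)*11) = -3430 - (325/4 + 11/4) = -3430 - 1*84 = -3430 - 84 = -3514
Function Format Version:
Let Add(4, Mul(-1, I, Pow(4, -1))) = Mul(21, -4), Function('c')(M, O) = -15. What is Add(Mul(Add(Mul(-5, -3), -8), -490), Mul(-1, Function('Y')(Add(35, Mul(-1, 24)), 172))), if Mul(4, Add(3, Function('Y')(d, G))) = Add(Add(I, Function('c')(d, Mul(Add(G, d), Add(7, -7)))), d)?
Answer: -3514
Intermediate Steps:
I = 352 (I = Add(16, Mul(-4, Mul(21, -4))) = Add(16, Mul(-4, -84)) = Add(16, 336) = 352)
Function('Y')(d, G) = Add(Rational(325, 4), Mul(Rational(1, 4), d)) (Function('Y')(d, G) = Add(-3, Mul(Rational(1, 4), Add(Add(352, -15), d))) = Add(-3, Mul(Rational(1, 4), Add(337, d))) = Add(-3, Add(Rational(337, 4), Mul(Rational(1, 4), d))) = Add(Rational(325, 4), Mul(Rational(1, 4), d)))
Add(Mul(Add(Mul(-5, -3), -8), -490), Mul(-1, Function('Y')(Add(35, Mul(-1, 24)), 172))) = Add(Mul(Add(Mul(-5, -3), -8), -490), Mul(-1, Add(Rational(325, 4), Mul(Rational(1, 4), Add(35, Mul(-1, 24)))))) = Add(Mul(Add(15, -8), -490), Mul(-1, Add(Rational(325, 4), Mul(Rational(1, 4), Add(35, -24))))) = Add(Mul(7, -490), Mul(-1, Add(Rational(325, 4), Mul(Rational(1, 4), 11)))) = Add(-3430, Mul(-1, Add(Rational(325, 4), Rational(11, 4)))) = Add(-3430, Mul(-1, 84)) = Add(-3430, -84) = -3514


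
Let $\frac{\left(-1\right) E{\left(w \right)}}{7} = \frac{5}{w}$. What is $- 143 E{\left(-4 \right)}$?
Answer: $- \frac{5005}{4} \approx -1251.3$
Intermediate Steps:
$E{\left(w \right)} = - \frac{35}{w}$ ($E{\left(w \right)} = - 7 \frac{5}{w} = - \frac{35}{w}$)
$- 143 E{\left(-4 \right)} = - 143 \left(- \frac{35}{-4}\right) = - 143 \left(\left(-35\right) \left(- \frac{1}{4}\right)\right) = \left(-143\right) \frac{35}{4} = - \frac{5005}{4}$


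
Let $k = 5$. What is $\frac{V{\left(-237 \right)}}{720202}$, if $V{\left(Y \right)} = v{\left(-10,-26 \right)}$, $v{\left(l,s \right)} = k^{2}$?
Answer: $\frac{25}{720202} \approx 3.4712 \cdot 10^{-5}$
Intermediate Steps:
$v{\left(l,s \right)} = 25$ ($v{\left(l,s \right)} = 5^{2} = 25$)
$V{\left(Y \right)} = 25$
$\frac{V{\left(-237 \right)}}{720202} = \frac{25}{720202}$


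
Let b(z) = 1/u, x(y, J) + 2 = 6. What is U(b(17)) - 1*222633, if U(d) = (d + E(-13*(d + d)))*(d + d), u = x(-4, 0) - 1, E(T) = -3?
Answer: -2003713/9 ≈ -2.2263e+5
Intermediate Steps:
x(y, J) = 4 (x(y, J) = -2 + 6 = 4)
u = 3 (u = 4 - 1 = 3)
b(z) = ⅓ (b(z) = 1/3 = ⅓)
U(d) = 2*d*(-3 + d) (U(d) = (d - 3)*(d + d) = (-3 + d)*(2*d) = 2*d*(-3 + d))
U(b(17)) - 1*222633 = 2*(⅓)*(-3 + ⅓) - 1*222633 = 2*(⅓)*(-8/3) - 222633 = -16/9 - 222633 = -2003713/9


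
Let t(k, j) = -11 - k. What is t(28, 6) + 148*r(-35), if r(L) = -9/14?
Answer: -939/7 ≈ -134.14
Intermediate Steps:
r(L) = -9/14 (r(L) = -9*1/14 = -9/14)
t(28, 6) + 148*r(-35) = (-11 - 1*28) + 148*(-9/14) = (-11 - 28) - 666/7 = -39 - 666/7 = -939/7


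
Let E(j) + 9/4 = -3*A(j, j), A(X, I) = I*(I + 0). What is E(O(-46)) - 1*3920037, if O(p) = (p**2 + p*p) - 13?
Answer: -229279689/4 ≈ -5.7320e+7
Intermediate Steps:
A(X, I) = I**2 (A(X, I) = I*I = I**2)
O(p) = -13 + 2*p**2 (O(p) = (p**2 + p**2) - 13 = 2*p**2 - 13 = -13 + 2*p**2)
E(j) = -9/4 - 3*j**2
E(O(-46)) - 1*3920037 = (-9/4 - 3*(-13 + 2*(-46)**2)**2) - 1*3920037 = (-9/4 - 3*(-13 + 2*2116)**2) - 3920037 = (-9/4 - 3*(-13 + 4232)**2) - 3920037 = (-9/4 - 3*4219**2) - 3920037 = (-9/4 - 3*17799961) - 3920037 = (-9/4 - 53399883) - 3920037 = -213599541/4 - 3920037 = -229279689/4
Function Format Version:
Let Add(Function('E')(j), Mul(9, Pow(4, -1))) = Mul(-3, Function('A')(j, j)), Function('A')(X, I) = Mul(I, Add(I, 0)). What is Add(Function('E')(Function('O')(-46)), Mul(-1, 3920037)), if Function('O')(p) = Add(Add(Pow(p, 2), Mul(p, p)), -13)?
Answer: Rational(-229279689, 4) ≈ -5.7320e+7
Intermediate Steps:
Function('A')(X, I) = Pow(I, 2) (Function('A')(X, I) = Mul(I, I) = Pow(I, 2))
Function('O')(p) = Add(-13, Mul(2, Pow(p, 2))) (Function('O')(p) = Add(Add(Pow(p, 2), Pow(p, 2)), -13) = Add(Mul(2, Pow(p, 2)), -13) = Add(-13, Mul(2, Pow(p, 2))))
Function('E')(j) = Add(Rational(-9, 4), Mul(-3, Pow(j, 2)))
Add(Function('E')(Function('O')(-46)), Mul(-1, 3920037)) = Add(Add(Rational(-9, 4), Mul(-3, Pow(Add(-13, Mul(2, Pow(-46, 2))), 2))), Mul(-1, 3920037)) = Add(Add(Rational(-9, 4), Mul(-3, Pow(Add(-13, Mul(2, 2116)), 2))), -3920037) = Add(Add(Rational(-9, 4), Mul(-3, Pow(Add(-13, 4232), 2))), -3920037) = Add(Add(Rational(-9, 4), Mul(-3, Pow(4219, 2))), -3920037) = Add(Add(Rational(-9, 4), Mul(-3, 17799961)), -3920037) = Add(Add(Rational(-9, 4), -53399883), -3920037) = Add(Rational(-213599541, 4), -3920037) = Rational(-229279689, 4)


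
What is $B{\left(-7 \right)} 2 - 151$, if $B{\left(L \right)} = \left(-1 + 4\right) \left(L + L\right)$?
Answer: $-235$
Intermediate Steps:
$B{\left(L \right)} = 6 L$ ($B{\left(L \right)} = 3 \cdot 2 L = 6 L$)
$B{\left(-7 \right)} 2 - 151 = 6 \left(-7\right) 2 - 151 = \left(-42\right) 2 - 151 = -84 - 151 = -235$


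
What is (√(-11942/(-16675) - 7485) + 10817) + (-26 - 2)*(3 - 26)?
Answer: 11461 + I*√83241888811/3335 ≈ 11461.0 + 86.512*I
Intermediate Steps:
(√(-11942/(-16675) - 7485) + 10817) + (-26 - 2)*(3 - 26) = (√(-11942*(-1/16675) - 7485) + 10817) - 28*(-23) = (√(11942/16675 - 7485) + 10817) + 644 = (√(-124800433/16675) + 10817) + 644 = (I*√83241888811/3335 + 10817) + 644 = (10817 + I*√83241888811/3335) + 644 = 11461 + I*√83241888811/3335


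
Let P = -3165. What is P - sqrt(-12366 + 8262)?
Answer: -3165 - 6*I*sqrt(114) ≈ -3165.0 - 64.063*I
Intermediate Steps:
P - sqrt(-12366 + 8262) = -3165 - sqrt(-12366 + 8262) = -3165 - sqrt(-4104) = -3165 - 6*I*sqrt(114)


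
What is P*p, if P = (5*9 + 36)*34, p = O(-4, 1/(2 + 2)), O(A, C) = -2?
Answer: -5508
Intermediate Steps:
p = -2
P = 2754 (P = (45 + 36)*34 = 81*34 = 2754)
P*p = 2754*(-2) = -5508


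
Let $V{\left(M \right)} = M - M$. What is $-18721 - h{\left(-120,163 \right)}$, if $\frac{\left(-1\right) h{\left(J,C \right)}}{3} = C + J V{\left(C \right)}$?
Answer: $-18232$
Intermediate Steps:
$V{\left(M \right)} = 0$
$h{\left(J,C \right)} = - 3 C$ ($h{\left(J,C \right)} = - 3 \left(C + J 0\right) = - 3 \left(C + 0\right) = - 3 C$)
$-18721 - h{\left(-120,163 \right)} = -18721 - \left(-3\right) 163 = -18721 - -489 = -18721 + 489 = -18232$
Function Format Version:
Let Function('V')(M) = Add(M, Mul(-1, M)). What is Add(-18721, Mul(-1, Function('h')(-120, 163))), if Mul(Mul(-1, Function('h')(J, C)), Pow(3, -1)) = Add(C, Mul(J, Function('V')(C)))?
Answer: -18232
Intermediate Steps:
Function('V')(M) = 0
Function('h')(J, C) = Mul(-3, C) (Function('h')(J, C) = Mul(-3, Add(C, Mul(J, 0))) = Mul(-3, Add(C, 0)) = Mul(-3, C))
Add(-18721, Mul(-1, Function('h')(-120, 163))) = Add(-18721, Mul(-1, Mul(-3, 163))) = Add(-18721, Mul(-1, -489)) = Add(-18721, 489) = -18232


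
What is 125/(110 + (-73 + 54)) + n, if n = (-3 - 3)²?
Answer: 3401/91 ≈ 37.374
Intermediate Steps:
n = 36 (n = (-6)² = 36)
125/(110 + (-73 + 54)) + n = 125/(110 + (-73 + 54)) + 36 = 125/(110 - 19) + 36 = 125/91 + 36 = 3401/91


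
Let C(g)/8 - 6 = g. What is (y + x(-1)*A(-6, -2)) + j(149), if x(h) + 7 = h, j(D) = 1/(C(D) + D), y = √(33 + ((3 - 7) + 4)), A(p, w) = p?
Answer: 66673/1389 + √33 ≈ 53.745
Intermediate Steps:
C(g) = 48 + 8*g
y = √33 (y = √(33 + (-4 + 4)) = √(33 + 0) = √33 ≈ 5.7446)
j(D) = 1/(48 + 9*D) (j(D) = 1/((48 + 8*D) + D) = 1/(48 + 9*D))
x(h) = -7 + h
(y + x(-1)*A(-6, -2)) + j(149) = (√33 + (-7 - 1)*(-6)) + 1/(3*(16 + 3*149)) = (√33 - 8*(-6)) + 1/(3*(16 + 447)) = (√33 + 48) + (⅓)/463 = (48 + √33) + (⅓)*(1/463) = (48 + √33) + 1/1389 = 66673/1389 + √33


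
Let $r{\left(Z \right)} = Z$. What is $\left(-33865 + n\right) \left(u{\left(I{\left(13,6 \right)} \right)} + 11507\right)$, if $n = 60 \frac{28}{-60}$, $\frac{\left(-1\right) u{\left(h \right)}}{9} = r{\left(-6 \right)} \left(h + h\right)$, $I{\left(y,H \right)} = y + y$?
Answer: $-485178295$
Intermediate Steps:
$I{\left(y,H \right)} = 2 y$
$u{\left(h \right)} = 108 h$ ($u{\left(h \right)} = - 9 \left(- 6 \left(h + h\right)\right) = - 9 \left(- 6 \cdot 2 h\right) = - 9 \left(- 12 h\right) = 108 h$)
$n = -28$ ($n = 60 \cdot 28 \left(- \frac{1}{60}\right) = 60 \left(- \frac{7}{15}\right) = -28$)
$\left(-33865 + n\right) \left(u{\left(I{\left(13,6 \right)} \right)} + 11507\right) = \left(-33865 - 28\right) \left(108 \cdot 2 \cdot 13 + 11507\right) = - 33893 \left(108 \cdot 26 + 11507\right) = - 33893 \left(2808 + 11507\right) = \left(-33893\right) 14315 = -485178295$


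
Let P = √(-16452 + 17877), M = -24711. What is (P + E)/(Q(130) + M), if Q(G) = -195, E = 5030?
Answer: -2515/12453 - 5*√57/24906 ≈ -0.20347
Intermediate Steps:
P = 5*√57 (P = √1425 = 5*√57 ≈ 37.749)
(P + E)/(Q(130) + M) = (5*√57 + 5030)/(-195 - 24711) = (5030 + 5*√57)/(-24906) = (5030 + 5*√57)*(-1/24906) = -2515/12453 - 5*√57/24906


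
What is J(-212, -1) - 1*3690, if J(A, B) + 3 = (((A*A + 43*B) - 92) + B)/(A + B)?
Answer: -277139/71 ≈ -3903.4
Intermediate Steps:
J(A, B) = -3 + (-92 + A² + 44*B)/(A + B) (J(A, B) = -3 + (((A*A + 43*B) - 92) + B)/(A + B) = -3 + (((A² + 43*B) - 92) + B)/(A + B) = -3 + ((-92 + A² + 43*B) + B)/(A + B) = -3 + (-92 + A² + 44*B)/(A + B))
J(-212, -1) - 1*3690 = (-92 + (-212)² - 3*(-212) + 41*(-1))/(-212 - 1) - 1*3690 = (-92 + 44944 + 636 - 41)/(-213) - 3690 = -1/213*45447 - 3690 = -15149/71 - 3690 = -277139/71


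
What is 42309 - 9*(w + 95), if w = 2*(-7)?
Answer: 41580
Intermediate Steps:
w = -14
42309 - 9*(w + 95) = 42309 - 9*(-14 + 95) = 42309 - 9*81 = 42309 - 729 = 41580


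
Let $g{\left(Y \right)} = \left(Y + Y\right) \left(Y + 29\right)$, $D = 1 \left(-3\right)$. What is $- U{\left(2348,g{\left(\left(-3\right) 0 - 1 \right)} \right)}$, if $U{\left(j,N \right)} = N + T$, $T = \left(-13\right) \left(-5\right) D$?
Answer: $251$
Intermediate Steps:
$D = -3$
$g{\left(Y \right)} = 2 Y \left(29 + Y\right)$
$T = -195$ ($T = \left(-13\right) \left(-5\right) \left(-3\right) = 65 \left(-3\right) = -195$)
$U{\left(j,N \right)} = -195 + N$ ($U{\left(j,N \right)} = N - 195 = -195 + N$)
$- U{\left(2348,g{\left(\left(-3\right) 0 - 1 \right)} \right)} = - (-195 + 2 \left(\left(-3\right) 0 - 1\right) \left(29 - 1\right)) = - (-195 + 2 \left(0 - 1\right) \left(29 + \left(0 - 1\right)\right)) = - (-195 + 2 \left(-1\right) \left(29 - 1\right)) = - (-195 + 2 \left(-1\right) 28) = - (-195 - 56) = \left(-1\right) \left(-251\right) = 251$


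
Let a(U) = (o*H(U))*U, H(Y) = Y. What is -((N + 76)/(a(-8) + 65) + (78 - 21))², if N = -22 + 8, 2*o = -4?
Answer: -12453841/3969 ≈ -3137.8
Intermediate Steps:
o = -2 (o = (½)*(-4) = -2)
N = -14
a(U) = -2*U² (a(U) = (-2*U)*U = -2*U²)
-((N + 76)/(a(-8) + 65) + (78 - 21))² = -((-14 + 76)/(-2*(-8)² + 65) + (78 - 21))² = -(62/(-2*64 + 65) + 57)² = -(62/(-128 + 65) + 57)² = -(62/(-63) + 57)² = -(62*(-1/63) + 57)² = -(-62/63 + 57)² = -(3529/63)² = -1*12453841/3969 = -12453841/3969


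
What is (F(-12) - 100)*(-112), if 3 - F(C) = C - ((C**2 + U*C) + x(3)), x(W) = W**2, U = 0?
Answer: -7616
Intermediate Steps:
F(C) = 12 + C**2 - C (F(C) = 3 - (C - ((C**2 + 0*C) + 3**2)) = 3 - (C - ((C**2 + 0) + 9)) = 3 - (C - (C**2 + 9)) = 3 - (C - (9 + C**2)) = 3 - (C + (-9 - C**2)) = 3 - (-9 + C - C**2) = 3 + (9 + C**2 - C) = 12 + C**2 - C)
(F(-12) - 100)*(-112) = ((12 + (-12)**2 - 1*(-12)) - 100)*(-112) = ((12 + 144 + 12) - 100)*(-112) = (168 - 100)*(-112) = 68*(-112) = -7616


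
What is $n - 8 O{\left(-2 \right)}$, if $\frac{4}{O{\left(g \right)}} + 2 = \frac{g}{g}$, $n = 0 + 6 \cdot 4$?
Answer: $56$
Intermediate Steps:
$n = 24$ ($n = 0 + 24 = 24$)
$O{\left(g \right)} = -4$ ($O{\left(g \right)} = \frac{4}{-2 + \frac{g}{g}} = \frac{4}{-2 + 1} = \frac{4}{-1} = 4 \left(-1\right) = -4$)
$n - 8 O{\left(-2 \right)} = 24 - -32 = 24 + 32 = 56$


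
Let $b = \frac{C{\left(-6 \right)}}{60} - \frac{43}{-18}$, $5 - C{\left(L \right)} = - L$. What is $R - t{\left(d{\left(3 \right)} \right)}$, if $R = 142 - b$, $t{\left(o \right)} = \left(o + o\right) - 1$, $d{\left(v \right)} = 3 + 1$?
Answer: $\frac{23873}{180} \approx 132.63$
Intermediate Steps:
$C{\left(L \right)} = 5 + L$ ($C{\left(L \right)} = 5 - - L = 5 + L$)
$d{\left(v \right)} = 4$
$t{\left(o \right)} = -1 + 2 o$ ($t{\left(o \right)} = 2 o - 1 = -1 + 2 o$)
$b = \frac{427}{180}$ ($b = \frac{5 - 6}{60} - \frac{43}{-18} = \left(-1\right) \frac{1}{60} - - \frac{43}{18} = - \frac{1}{60} + \frac{43}{18} = \frac{427}{180} \approx 2.3722$)
$R = \frac{25133}{180}$ ($R = 142 - \frac{427}{180} = \frac{25133}{180} \approx 139.63$)
$R - t{\left(d{\left(3 \right)} \right)} = \frac{25133}{180} - \left(-1 + 2 \cdot 4\right) = \frac{25133}{180} - \left(-1 + 8\right) = \frac{25133}{180} - 7 = \frac{23873}{180}$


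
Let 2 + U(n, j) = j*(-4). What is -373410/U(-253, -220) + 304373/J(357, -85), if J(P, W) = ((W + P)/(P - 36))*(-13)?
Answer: -43552127667/1552304 ≈ -28056.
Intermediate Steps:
U(n, j) = -2 - 4*j (U(n, j) = -2 + j*(-4) = -2 - 4*j)
J(P, W) = -13*(P + W)/(-36 + P) (J(P, W) = ((P + W)/(-36 + P))*(-13) = -13*(P + W)/(-36 + P))
-373410/U(-253, -220) + 304373/J(357, -85) = -373410/(-2 - 4*(-220)) + 304373/((13*(-1*357 - 1*(-85))/(-36 + 357))) = -373410/(-2 + 880) + 304373/((13*(-357 + 85)/321)) = -373410/878 + 304373/((13*(1/321)*(-272))) = -373410*1/878 + 304373/(-3536/321) = -186705/439 + 304373*(-321/3536) = -186705/439 - 97703733/3536 = -43552127667/1552304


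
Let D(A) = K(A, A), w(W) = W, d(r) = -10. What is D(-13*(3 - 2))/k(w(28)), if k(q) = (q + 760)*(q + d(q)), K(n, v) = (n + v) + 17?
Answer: -1/1576 ≈ -0.00063452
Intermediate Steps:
K(n, v) = 17 + n + v
D(A) = 17 + 2*A (D(A) = 17 + A + A = 17 + 2*A)
k(q) = (-10 + q)*(760 + q) (k(q) = (q + 760)*(q - 10) = (760 + q)*(-10 + q) = (-10 + q)*(760 + q))
D(-13*(3 - 2))/k(w(28)) = (17 + 2*(-13*(3 - 2)))/(-7600 + 28² + 750*28) = (17 + 2*(-13*1))/(-7600 + 784 + 21000) = (17 + 2*(-13))/14184 = (17 - 26)*(1/14184) = -9*1/14184 = -1/1576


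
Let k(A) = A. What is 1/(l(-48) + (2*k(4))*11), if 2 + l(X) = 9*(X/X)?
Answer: 1/95 ≈ 0.010526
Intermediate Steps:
l(X) = 7 (l(X) = -2 + 9*(X/X) = -2 + 9*1 = -2 + 9 = 7)
1/(l(-48) + (2*k(4))*11) = 1/(7 + (2*4)*11) = 1/(7 + 8*11) = 1/(7 + 88) = 1/95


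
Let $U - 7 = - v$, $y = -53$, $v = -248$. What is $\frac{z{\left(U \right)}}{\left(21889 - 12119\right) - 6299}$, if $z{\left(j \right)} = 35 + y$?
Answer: $- \frac{6}{1157} \approx -0.0051858$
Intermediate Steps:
$U = 255$ ($U = 7 - -248 = 7 + 248 = 255$)
$z{\left(j \right)} = -18$ ($z{\left(j \right)} = 35 - 53 = -18$)
$\frac{z{\left(U \right)}}{\left(21889 - 12119\right) - 6299} = - \frac{18}{\left(21889 - 12119\right) - 6299} = - \frac{18}{9770 - 6299} = - \frac{18}{3471} = \left(-18\right) \frac{1}{3471} = - \frac{6}{1157}$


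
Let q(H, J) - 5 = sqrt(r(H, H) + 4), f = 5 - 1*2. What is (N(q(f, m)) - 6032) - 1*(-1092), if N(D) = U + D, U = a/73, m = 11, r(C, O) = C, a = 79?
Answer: -360176/73 + sqrt(7) ≈ -4931.3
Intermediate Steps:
f = 3 (f = 5 - 2 = 3)
U = 79/73 ≈ 1.0822
q(H, J) = 5 + sqrt(4 + H) (q(H, J) = 5 + sqrt(H + 4) = 5 + sqrt(4 + H))
N(D) = 79/73 + D
(N(q(f, m)) - 6032) - 1*(-1092) = ((79/73 + (5 + sqrt(4 + 3))) - 6032) - 1*(-1092) = ((79/73 + (5 + sqrt(7))) - 6032) + 1092 = ((444/73 + sqrt(7)) - 6032) + 1092 = (-439892/73 + sqrt(7)) + 1092 = -360176/73 + sqrt(7)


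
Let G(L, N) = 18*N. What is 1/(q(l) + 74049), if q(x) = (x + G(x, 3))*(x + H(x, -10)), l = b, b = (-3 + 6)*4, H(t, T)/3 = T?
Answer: 1/72861 ≈ 1.3725e-5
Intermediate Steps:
H(t, T) = 3*T
b = 12 (b = 3*4 = 12)
l = 12
q(x) = (-30 + x)*(54 + x) (q(x) = (x + 18*3)*(x + 3*(-10)) = (x + 54)*(x - 30) = (54 + x)*(-30 + x) = (-30 + x)*(54 + x))
1/(q(l) + 74049) = 1/((-1620 + 12² + 24*12) + 74049) = 1/((-1620 + 144 + 288) + 74049) = 1/(-1188 + 74049) = 1/72861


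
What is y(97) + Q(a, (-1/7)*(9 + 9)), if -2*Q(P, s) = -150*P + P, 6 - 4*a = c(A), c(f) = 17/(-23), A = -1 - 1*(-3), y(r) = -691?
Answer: -104049/184 ≈ -565.48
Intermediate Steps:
A = 2 (A = -1 + 3 = 2)
c(f) = -17/23 (c(f) = 17*(-1/23) = -17/23)
a = 155/92 (a = 3/2 - ¼*(-17/23) = 3/2 + 17/92 = 155/92 ≈ 1.6848)
Q(P, s) = 149*P/2 (Q(P, s) = -(-150*P + P)/2 = -(-149)*P/2 = 149*P/2)
y(97) + Q(a, (-1/7)*(9 + 9)) = -691 + (149/2)*(155/92) = -691 + 23095/184 = -104049/184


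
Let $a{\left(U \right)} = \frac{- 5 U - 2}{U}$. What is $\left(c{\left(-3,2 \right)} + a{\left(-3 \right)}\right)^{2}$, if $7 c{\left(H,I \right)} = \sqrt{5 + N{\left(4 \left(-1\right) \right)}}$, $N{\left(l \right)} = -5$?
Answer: $\frac{169}{9} \approx 18.778$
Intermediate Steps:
$c{\left(H,I \right)} = 0$ ($c{\left(H,I \right)} = \frac{\sqrt{5 - 5}}{7} = \frac{\sqrt{0}}{7} = \frac{1}{7} \cdot 0 = 0$)
$a{\left(U \right)} = \frac{-2 - 5 U}{U}$
$\left(c{\left(-3,2 \right)} + a{\left(-3 \right)}\right)^{2} = \left(0 - \left(5 + \frac{2}{-3}\right)\right)^{2} = \left(0 - \frac{13}{3}\right)^{2} = \left(- \frac{13}{3}\right)^{2} = \frac{169}{9}$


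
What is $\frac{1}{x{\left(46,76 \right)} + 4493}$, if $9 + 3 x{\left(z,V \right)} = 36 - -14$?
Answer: $\frac{3}{13520} \approx 0.00022189$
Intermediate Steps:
$x{\left(z,V \right)} = \frac{41}{3}$ ($x{\left(z,V \right)} = -3 + \frac{36 - -14}{3} = -3 + \frac{36 + 14}{3} = -3 + \frac{1}{3} \cdot 50 = -3 + \frac{50}{3} = \frac{41}{3}$)
$\frac{1}{x{\left(46,76 \right)} + 4493} = \frac{1}{\frac{41}{3} + 4493} = \frac{1}{\frac{13520}{3}} = \frac{3}{13520}$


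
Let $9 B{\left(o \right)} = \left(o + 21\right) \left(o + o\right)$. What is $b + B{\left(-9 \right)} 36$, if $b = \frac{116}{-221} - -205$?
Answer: $- \frac{145755}{221} \approx -659.52$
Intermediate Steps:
$b = \frac{45189}{221}$ ($b = 116 \left(- \frac{1}{221}\right) + 205 = - \frac{116}{221} + 205 = \frac{45189}{221} \approx 204.48$)
$B{\left(o \right)} = \frac{2 o \left(21 + o\right)}{9}$ ($B{\left(o \right)} = \frac{\left(o + 21\right) \left(o + o\right)}{9} = \frac{\left(21 + o\right) 2 o}{9} = \frac{2 o \left(21 + o\right)}{9}$)
$b + B{\left(-9 \right)} 36 = \frac{45189}{221} + \frac{2}{9} \left(-9\right) \left(21 - 9\right) 36 = \frac{45189}{221} + \frac{2}{9} \left(-9\right) 12 \cdot 36 = \frac{45189}{221} - 864 = - \frac{145755}{221}$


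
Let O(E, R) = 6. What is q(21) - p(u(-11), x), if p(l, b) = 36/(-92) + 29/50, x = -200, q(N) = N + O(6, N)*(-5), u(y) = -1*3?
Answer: -10567/1150 ≈ -9.1887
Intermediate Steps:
u(y) = -3
q(N) = -30 + N (q(N) = N + 6*(-5) = N - 30 = -30 + N)
p(l, b) = 217/1150 (p(l, b) = 36*(-1/92) + 29*(1/50) = -9/23 + 29/50 = 217/1150)
q(21) - p(u(-11), x) = (-30 + 21) - 1*217/1150 = -9 - 217/1150 = -10567/1150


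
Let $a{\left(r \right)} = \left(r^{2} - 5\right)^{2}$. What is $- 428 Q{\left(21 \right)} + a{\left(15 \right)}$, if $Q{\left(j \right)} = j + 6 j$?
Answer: $-14516$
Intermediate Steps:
$a{\left(r \right)} = \left(-5 + r^{2}\right)^{2}$
$Q{\left(j \right)} = 7 j$
$- 428 Q{\left(21 \right)} + a{\left(15 \right)} = - 428 \cdot 7 \cdot 21 + \left(-5 + 15^{2}\right)^{2} = \left(-428\right) 147 + \left(-5 + 225\right)^{2} = -62916 + 220^{2} = -62916 + 48400 = -14516$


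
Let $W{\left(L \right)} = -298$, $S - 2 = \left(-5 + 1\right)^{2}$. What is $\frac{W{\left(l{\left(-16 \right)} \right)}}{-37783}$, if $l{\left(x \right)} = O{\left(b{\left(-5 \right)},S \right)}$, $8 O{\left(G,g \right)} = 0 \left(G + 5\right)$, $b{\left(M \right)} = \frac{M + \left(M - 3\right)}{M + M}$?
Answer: $\frac{298}{37783} \approx 0.0078871$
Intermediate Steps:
$S = 18$ ($S = 2 + \left(-5 + 1\right)^{2} = 2 + \left(-4\right)^{2} = 2 + 16 = 18$)
$b{\left(M \right)} = \frac{-3 + 2 M}{2 M}$ ($b{\left(M \right)} = \frac{M + \left(M - 3\right)}{2 M} = \left(M + \left(-3 + M\right)\right) \frac{1}{2 M} = \left(-3 + 2 M\right) \frac{1}{2 M} = \frac{-3 + 2 M}{2 M}$)
$O{\left(G,g \right)} = 0$ ($O{\left(G,g \right)} = \frac{0 \left(G + 5\right)}{8} = \frac{0 \left(5 + G\right)}{8} = \frac{1}{8} \cdot 0 = 0$)
$l{\left(x \right)} = 0$
$\frac{W{\left(l{\left(-16 \right)} \right)}}{-37783} = - \frac{298}{-37783} = \left(-298\right) \left(- \frac{1}{37783}\right) = \frac{298}{37783}$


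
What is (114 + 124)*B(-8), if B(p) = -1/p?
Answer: 119/4 ≈ 29.750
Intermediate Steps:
(114 + 124)*B(-8) = (114 + 124)*(-1/(-8)) = 238*(-1*(-⅛)) = 238*(⅛) = 119/4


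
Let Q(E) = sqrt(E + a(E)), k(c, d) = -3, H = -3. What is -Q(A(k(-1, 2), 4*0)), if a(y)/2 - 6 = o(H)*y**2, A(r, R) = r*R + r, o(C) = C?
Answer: -3*I*sqrt(5) ≈ -6.7082*I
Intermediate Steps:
A(r, R) = r + R*r (A(r, R) = R*r + r = r + R*r)
a(y) = 12 - 6*y**2 (a(y) = 12 + 2*(-3*y**2) = 12 - 6*y**2)
Q(E) = sqrt(12 + E - 6*E**2) (Q(E) = sqrt(E + (12 - 6*E**2)) = sqrt(12 + E - 6*E**2))
-Q(A(k(-1, 2), 4*0)) = -sqrt(12 - 3*(1 + 4*0) - 6*9*(1 + 4*0)**2) = -sqrt(12 - 3*(1 + 0) - 6*9*(1 + 0)**2) = -sqrt(12 - 3*1 - 6*(-3*1)**2) = -sqrt(12 - 3 - 6*(-3)**2) = -sqrt(12 - 3 - 6*9) = -sqrt(12 - 3 - 54) = -sqrt(-45) = -3*I*sqrt(5)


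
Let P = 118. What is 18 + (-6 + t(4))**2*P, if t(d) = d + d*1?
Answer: 490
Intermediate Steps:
t(d) = 2*d (t(d) = d + d = 2*d)
18 + (-6 + t(4))**2*P = 18 + (-6 + 2*4)**2*118 = 18 + (-6 + 8)**2*118 = 18 + 2**2*118 = 18 + 4*118 = 18 + 472 = 490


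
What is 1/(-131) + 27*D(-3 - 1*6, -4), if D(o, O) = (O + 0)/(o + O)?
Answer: 14135/1703 ≈ 8.3001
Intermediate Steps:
D(o, O) = O/(O + o)
1/(-131) + 27*D(-3 - 1*6, -4) = 1/(-131) + 27*(-4/(-4 + (-3 - 1*6))) = -1/131 + 27*(-4/(-4 + (-3 - 6))) = -1/131 + 27*(-4/(-4 - 9)) = -1/131 + 27*(-4/(-13)) = -1/131 + 27*(-4*(-1/13)) = -1/131 + 27*(4/13) = -1/131 + 108/13 = 14135/1703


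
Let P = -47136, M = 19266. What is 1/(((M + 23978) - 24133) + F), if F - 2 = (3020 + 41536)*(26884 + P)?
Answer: -1/902328999 ≈ -1.1082e-9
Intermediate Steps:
F = -902348110 (F = 2 + (3020 + 41536)*(26884 - 47136) = 2 + 44556*(-20252) = 2 - 902348112 = -902348110)
1/(((M + 23978) - 24133) + F) = 1/(((19266 + 23978) - 24133) - 902348110) = 1/((43244 - 24133) - 902348110) = 1/(19111 - 902348110) = 1/(-902328999) = -1/902328999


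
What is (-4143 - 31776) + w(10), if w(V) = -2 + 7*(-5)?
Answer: -35956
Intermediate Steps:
w(V) = -37 (w(V) = -2 - 35 = -37)
(-4143 - 31776) + w(10) = (-4143 - 31776) - 37 = -35919 - 37 = -35956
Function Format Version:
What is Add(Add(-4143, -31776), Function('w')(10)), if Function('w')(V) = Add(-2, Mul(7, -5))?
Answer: -35956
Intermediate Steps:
Function('w')(V) = -37 (Function('w')(V) = Add(-2, -35) = -37)
Add(Add(-4143, -31776), Function('w')(10)) = Add(Add(-4143, -31776), -37) = Add(-35919, -37) = -35956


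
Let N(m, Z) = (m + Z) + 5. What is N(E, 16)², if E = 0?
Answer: 441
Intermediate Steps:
N(m, Z) = 5 + Z + m (N(m, Z) = (Z + m) + 5 = 5 + Z + m)
N(E, 16)² = (5 + 16 + 0)² = 21² = 441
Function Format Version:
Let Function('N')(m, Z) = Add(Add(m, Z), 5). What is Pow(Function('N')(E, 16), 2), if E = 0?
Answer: 441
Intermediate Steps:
Function('N')(m, Z) = Add(5, Z, m) (Function('N')(m, Z) = Add(Add(Z, m), 5) = Add(5, Z, m))
Pow(Function('N')(E, 16), 2) = Pow(Add(5, 16, 0), 2) = Pow(21, 2) = 441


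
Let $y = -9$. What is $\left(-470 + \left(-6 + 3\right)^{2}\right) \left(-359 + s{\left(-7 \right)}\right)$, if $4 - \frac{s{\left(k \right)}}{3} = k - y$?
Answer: $162733$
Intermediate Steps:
$s{\left(k \right)} = -15 - 3 k$ ($s{\left(k \right)} = 12 - 3 \left(k - -9\right) = 12 - 3 \left(k + 9\right) = 12 - 3 \left(9 + k\right) = 12 - \left(27 + 3 k\right) = -15 - 3 k$)
$\left(-470 + \left(-6 + 3\right)^{2}\right) \left(-359 + s{\left(-7 \right)}\right) = \left(-470 + \left(-6 + 3\right)^{2}\right) \left(-359 - -6\right) = \left(-470 + \left(-3\right)^{2}\right) \left(-359 + \left(-15 + 21\right)\right) = \left(-470 + 9\right) \left(-359 + 6\right) = \left(-461\right) \left(-353\right) = 162733$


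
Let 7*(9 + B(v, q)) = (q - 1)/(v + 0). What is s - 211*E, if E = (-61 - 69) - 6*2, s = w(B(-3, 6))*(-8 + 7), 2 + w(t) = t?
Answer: 629438/21 ≈ 29973.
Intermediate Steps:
B(v, q) = -9 + (-1 + q)/(7*v) (B(v, q) = -9 + ((q - 1)/(v + 0))/7 = -9 + ((-1 + q)/v)/7 = -9 + (-1 + q)/(7*v))
w(t) = -2 + t
s = 236/21 (s = (-2 + (⅐)*(-1 + 6 - 63*(-3))/(-3))*(-8 + 7) = (-2 + (⅐)*(-⅓)*(-1 + 6 + 189))*(-1) = (-2 + (⅐)*(-⅓)*194)*(-1) = (-2 - 194/21)*(-1) = -236/21*(-1) = 236/21 ≈ 11.238)
E = -142 (E = -130 - 12 = -142)
s - 211*E = 236/21 - 211*(-142) = 236/21 + 29962 = 629438/21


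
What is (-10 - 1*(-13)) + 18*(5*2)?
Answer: 183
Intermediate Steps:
(-10 - 1*(-13)) + 18*(5*2) = (-10 + 13) + 18*10 = 3 + 180 = 183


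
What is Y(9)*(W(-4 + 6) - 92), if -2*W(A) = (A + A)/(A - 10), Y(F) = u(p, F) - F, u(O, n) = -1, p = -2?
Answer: 1835/2 ≈ 917.50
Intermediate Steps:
Y(F) = -1 - F
W(A) = -A/(-10 + A) (W(A) = -(A + A)/(2*(A - 10)) = -2*A/(2*(-10 + A)) = -A/(-10 + A))
Y(9)*(W(-4 + 6) - 92) = (-1 - 1*9)*(-(-4 + 6)/(-10 + (-4 + 6)) - 92) = (-1 - 9)*(-1*2/(-10 + 2) - 92) = -10*(-1*2/(-8) - 92) = -10*(-1*2*(-⅛) - 92) = -10*(¼ - 92) = -10*(-367/4) = 1835/2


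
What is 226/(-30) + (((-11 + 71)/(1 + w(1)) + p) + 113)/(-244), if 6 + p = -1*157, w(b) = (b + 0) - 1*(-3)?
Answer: -13501/1830 ≈ -7.3776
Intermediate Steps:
w(b) = 3 + b (w(b) = b + 3 = 3 + b)
p = -163 (p = -6 - 1*157 = -6 - 157 = -163)
226/(-30) + (((-11 + 71)/(1 + w(1)) + p) + 113)/(-244) = 226/(-30) + (((-11 + 71)/(1 + (3 + 1)) - 163) + 113)/(-244) = 226*(-1/30) + ((60/(1 + 4) - 163) + 113)*(-1/244) = -113/15 + ((60/5 - 163) + 113)*(-1/244) = -113/15 + ((60*(1/5) - 163) + 113)*(-1/244) = -113/15 + ((12 - 163) + 113)*(-1/244) = -113/15 + (-151 + 113)*(-1/244) = -113/15 - 38*(-1/244) = -113/15 + 19/122 = -13501/1830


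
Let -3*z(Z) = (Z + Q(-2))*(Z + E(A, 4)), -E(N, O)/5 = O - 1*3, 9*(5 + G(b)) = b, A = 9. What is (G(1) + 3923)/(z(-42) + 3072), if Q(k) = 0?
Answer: 35263/21726 ≈ 1.6231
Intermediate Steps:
G(b) = -5 + b/9
E(N, O) = 15 - 5*O (E(N, O) = -5*(O - 1*3) = -5*(O - 3) = -5*(-3 + O) = 15 - 5*O)
z(Z) = -Z*(-5 + Z)/3 (z(Z) = -(Z + 0)*(Z + (15 - 5*4))/3 = -Z*(Z + (15 - 20))/3 = -Z*(Z - 5)/3 = -Z*(-5 + Z)/3)
(G(1) + 3923)/(z(-42) + 3072) = ((-5 + (1/9)*1) + 3923)/((1/3)*(-42)*(5 - 1*(-42)) + 3072) = ((-5 + 1/9) + 3923)/((1/3)*(-42)*(5 + 42) + 3072) = (-44/9 + 3923)/((1/3)*(-42)*47 + 3072) = 35263/(9*(-658 + 3072)) = (35263/9)/2414 = (35263/9)*(1/2414) = 35263/21726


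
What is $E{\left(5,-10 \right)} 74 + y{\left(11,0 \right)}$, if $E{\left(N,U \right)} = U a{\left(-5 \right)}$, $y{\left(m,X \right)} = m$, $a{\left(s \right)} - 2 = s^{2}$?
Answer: $-19969$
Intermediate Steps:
$a{\left(s \right)} = 2 + s^{2}$
$E{\left(N,U \right)} = 27 U$ ($E{\left(N,U \right)} = U \left(2 + \left(-5\right)^{2}\right) = U \left(2 + 25\right) = U 27 = 27 U$)
$E{\left(5,-10 \right)} 74 + y{\left(11,0 \right)} = 27 \left(-10\right) 74 + 11 = \left(-270\right) 74 + 11 = -19980 + 11 = -19969$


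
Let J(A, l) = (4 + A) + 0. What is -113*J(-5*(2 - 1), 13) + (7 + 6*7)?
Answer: 162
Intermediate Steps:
J(A, l) = 4 + A
-113*J(-5*(2 - 1), 13) + (7 + 6*7) = -113*(4 - 5*(2 - 1)) + (7 + 6*7) = -113*(4 - 5*1) + (7 + 42) = -113*(4 - 5) + 49 = -113*(-1) + 49 = 113 + 49 = 162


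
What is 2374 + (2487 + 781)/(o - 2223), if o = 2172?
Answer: 117806/51 ≈ 2309.9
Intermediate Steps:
2374 + (2487 + 781)/(o - 2223) = 2374 + (2487 + 781)/(2172 - 2223) = 2374 + 3268/(-51) = 2374 + 3268*(-1/51) = 2374 - 3268/51 = 117806/51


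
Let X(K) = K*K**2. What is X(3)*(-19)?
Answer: -513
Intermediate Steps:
X(K) = K**3
X(3)*(-19) = 3**3*(-19) = 27*(-19) = -513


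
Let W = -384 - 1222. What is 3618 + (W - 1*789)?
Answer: 1223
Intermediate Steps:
W = -1606
3618 + (W - 1*789) = 3618 + (-1606 - 1*789) = 3618 + (-1606 - 789) = 3618 - 2395 = 1223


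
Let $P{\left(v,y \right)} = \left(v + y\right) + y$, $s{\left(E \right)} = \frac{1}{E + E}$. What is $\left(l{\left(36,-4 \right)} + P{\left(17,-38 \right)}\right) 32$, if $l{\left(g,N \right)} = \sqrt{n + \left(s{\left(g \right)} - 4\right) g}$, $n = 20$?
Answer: $-1888 + 16 i \sqrt{494} \approx -1888.0 + 355.62 i$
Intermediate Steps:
$s{\left(E \right)} = \frac{1}{2 E}$
$P{\left(v,y \right)} = v + 2 y$
$l{\left(g,N \right)} = \sqrt{20 + g \left(-4 + \frac{1}{2 g}\right)}$ ($l{\left(g,N \right)} = \sqrt{20 + \left(\frac{1}{2 g} - 4\right) g} = \sqrt{20 + \left(-4 + \frac{1}{2 g}\right) g} = \sqrt{20 + g \left(-4 + \frac{1}{2 g}\right)}$)
$\left(l{\left(36,-4 \right)} + P{\left(17,-38 \right)}\right) 32 = \left(\frac{\sqrt{82 - 576}}{2} + \left(17 + 2 \left(-38\right)\right)\right) 32 = \left(\frac{\sqrt{82 - 576}}{2} + \left(17 - 76\right)\right) 32 = \left(\frac{\sqrt{-494}}{2} - 59\right) 32 = \left(\frac{i \sqrt{494}}{2} - 59\right) 32 = \left(-59 + \frac{i \sqrt{494}}{2}\right) 32 = -1888 + 16 i \sqrt{494}$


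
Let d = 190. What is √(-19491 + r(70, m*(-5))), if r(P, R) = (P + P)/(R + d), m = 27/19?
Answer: I*√9414270535/695 ≈ 139.61*I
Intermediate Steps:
m = 27/19 (m = 27*(1/19) = 27/19 ≈ 1.4211)
r(P, R) = 2*P/(190 + R) (r(P, R) = (P + P)/(R + 190) = (2*P)/(190 + R) = 2*P/(190 + R))
√(-19491 + r(70, m*(-5))) = √(-19491 + 2*70/(190 + (27/19)*(-5))) = √(-19491 + 2*70/(190 - 135/19)) = √(-19491 + 2*70/(3475/19)) = √(-19491 + 2*70*(19/3475)) = √(-19491 + 532/695) = √(-13545713/695) = I*√9414270535/695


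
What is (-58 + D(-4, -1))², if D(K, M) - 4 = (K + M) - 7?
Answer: 4356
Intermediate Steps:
D(K, M) = -3 + K + M (D(K, M) = 4 + ((K + M) - 7) = 4 + (-7 + K + M) = -3 + K + M)
(-58 + D(-4, -1))² = (-58 + (-3 - 4 - 1))² = (-58 - 8)² = (-66)² = 4356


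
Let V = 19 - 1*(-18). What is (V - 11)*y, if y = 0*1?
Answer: 0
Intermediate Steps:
y = 0
V = 37 (V = 19 + 18 = 37)
(V - 11)*y = (37 - 11)*0 = 26*0 = 0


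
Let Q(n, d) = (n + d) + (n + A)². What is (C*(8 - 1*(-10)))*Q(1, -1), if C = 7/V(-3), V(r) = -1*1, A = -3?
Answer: -504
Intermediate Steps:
Q(n, d) = d + n + (-3 + n)² (Q(n, d) = (n + d) + (n - 3)² = (d + n) + (-3 + n)² = d + n + (-3 + n)²)
V(r) = -1
C = -7 (C = 7/(-1) = 7*(-1) = -7)
(C*(8 - 1*(-10)))*Q(1, -1) = (-7*(8 - 1*(-10)))*(-1 + 1 + (-3 + 1)²) = (-7*(8 + 10))*(-1 + 1 + (-2)²) = (-7*18)*(-1 + 1 + 4) = -126*4 = -504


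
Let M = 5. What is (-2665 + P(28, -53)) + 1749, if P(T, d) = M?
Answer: -911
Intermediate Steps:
P(T, d) = 5
(-2665 + P(28, -53)) + 1749 = (-2665 + 5) + 1749 = -2660 + 1749 = -911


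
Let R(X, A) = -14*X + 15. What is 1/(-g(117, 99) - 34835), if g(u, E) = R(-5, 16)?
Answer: -1/34920 ≈ -2.8637e-5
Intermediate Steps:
R(X, A) = 15 - 14*X
g(u, E) = 85 (g(u, E) = 15 - 14*(-5) = 15 + 70 = 85)
1/(-g(117, 99) - 34835) = 1/(-1*85 - 34835) = 1/(-85 - 34835) = 1/(-34920) = -1/34920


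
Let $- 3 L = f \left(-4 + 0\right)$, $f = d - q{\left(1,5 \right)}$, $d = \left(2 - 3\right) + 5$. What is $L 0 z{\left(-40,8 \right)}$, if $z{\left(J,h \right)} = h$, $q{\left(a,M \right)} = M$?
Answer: $0$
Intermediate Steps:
$d = 4$ ($d = -1 + 5 = 4$)
$f = -1$ ($f = 4 - 5 = -1$)
$L = - \frac{4}{3}$ ($L = - \frac{\left(-1\right) \left(-4 + 0\right)}{3} = - \frac{\left(-1\right) \left(-4\right)}{3} = \left(- \frac{1}{3}\right) 4 = - \frac{4}{3} \approx -1.3333$)
$L 0 z{\left(-40,8 \right)} = \left(- \frac{4}{3}\right) 0 \cdot 8 = 0 \cdot 8 = 0$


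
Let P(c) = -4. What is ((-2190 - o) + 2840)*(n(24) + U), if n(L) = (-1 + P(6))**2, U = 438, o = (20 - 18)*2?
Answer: 299098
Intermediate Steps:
o = 4 (o = 2*2 = 4)
n(L) = 25 (n(L) = (-1 - 4)**2 = (-5)**2 = 25)
((-2190 - o) + 2840)*(n(24) + U) = ((-2190 - 1*4) + 2840)*(25 + 438) = ((-2190 - 4) + 2840)*463 = (-2194 + 2840)*463 = 646*463 = 299098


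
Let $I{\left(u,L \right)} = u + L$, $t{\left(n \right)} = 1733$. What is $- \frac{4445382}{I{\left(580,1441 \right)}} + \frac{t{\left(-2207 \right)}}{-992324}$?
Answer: $- \frac{4411262750161}{2005486804} \approx -2199.6$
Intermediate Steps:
$I{\left(u,L \right)} = L + u$
$- \frac{4445382}{I{\left(580,1441 \right)}} + \frac{t{\left(-2207 \right)}}{-992324} = - \frac{4445382}{1441 + 580} + \frac{1733}{-992324} = - \frac{4445382}{2021} + 1733 \left(- \frac{1}{992324}\right) = \left(-4445382\right) \frac{1}{2021} - \frac{1733}{992324} = - \frac{4445382}{2021} - \frac{1733}{992324} = - \frac{4411262750161}{2005486804}$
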